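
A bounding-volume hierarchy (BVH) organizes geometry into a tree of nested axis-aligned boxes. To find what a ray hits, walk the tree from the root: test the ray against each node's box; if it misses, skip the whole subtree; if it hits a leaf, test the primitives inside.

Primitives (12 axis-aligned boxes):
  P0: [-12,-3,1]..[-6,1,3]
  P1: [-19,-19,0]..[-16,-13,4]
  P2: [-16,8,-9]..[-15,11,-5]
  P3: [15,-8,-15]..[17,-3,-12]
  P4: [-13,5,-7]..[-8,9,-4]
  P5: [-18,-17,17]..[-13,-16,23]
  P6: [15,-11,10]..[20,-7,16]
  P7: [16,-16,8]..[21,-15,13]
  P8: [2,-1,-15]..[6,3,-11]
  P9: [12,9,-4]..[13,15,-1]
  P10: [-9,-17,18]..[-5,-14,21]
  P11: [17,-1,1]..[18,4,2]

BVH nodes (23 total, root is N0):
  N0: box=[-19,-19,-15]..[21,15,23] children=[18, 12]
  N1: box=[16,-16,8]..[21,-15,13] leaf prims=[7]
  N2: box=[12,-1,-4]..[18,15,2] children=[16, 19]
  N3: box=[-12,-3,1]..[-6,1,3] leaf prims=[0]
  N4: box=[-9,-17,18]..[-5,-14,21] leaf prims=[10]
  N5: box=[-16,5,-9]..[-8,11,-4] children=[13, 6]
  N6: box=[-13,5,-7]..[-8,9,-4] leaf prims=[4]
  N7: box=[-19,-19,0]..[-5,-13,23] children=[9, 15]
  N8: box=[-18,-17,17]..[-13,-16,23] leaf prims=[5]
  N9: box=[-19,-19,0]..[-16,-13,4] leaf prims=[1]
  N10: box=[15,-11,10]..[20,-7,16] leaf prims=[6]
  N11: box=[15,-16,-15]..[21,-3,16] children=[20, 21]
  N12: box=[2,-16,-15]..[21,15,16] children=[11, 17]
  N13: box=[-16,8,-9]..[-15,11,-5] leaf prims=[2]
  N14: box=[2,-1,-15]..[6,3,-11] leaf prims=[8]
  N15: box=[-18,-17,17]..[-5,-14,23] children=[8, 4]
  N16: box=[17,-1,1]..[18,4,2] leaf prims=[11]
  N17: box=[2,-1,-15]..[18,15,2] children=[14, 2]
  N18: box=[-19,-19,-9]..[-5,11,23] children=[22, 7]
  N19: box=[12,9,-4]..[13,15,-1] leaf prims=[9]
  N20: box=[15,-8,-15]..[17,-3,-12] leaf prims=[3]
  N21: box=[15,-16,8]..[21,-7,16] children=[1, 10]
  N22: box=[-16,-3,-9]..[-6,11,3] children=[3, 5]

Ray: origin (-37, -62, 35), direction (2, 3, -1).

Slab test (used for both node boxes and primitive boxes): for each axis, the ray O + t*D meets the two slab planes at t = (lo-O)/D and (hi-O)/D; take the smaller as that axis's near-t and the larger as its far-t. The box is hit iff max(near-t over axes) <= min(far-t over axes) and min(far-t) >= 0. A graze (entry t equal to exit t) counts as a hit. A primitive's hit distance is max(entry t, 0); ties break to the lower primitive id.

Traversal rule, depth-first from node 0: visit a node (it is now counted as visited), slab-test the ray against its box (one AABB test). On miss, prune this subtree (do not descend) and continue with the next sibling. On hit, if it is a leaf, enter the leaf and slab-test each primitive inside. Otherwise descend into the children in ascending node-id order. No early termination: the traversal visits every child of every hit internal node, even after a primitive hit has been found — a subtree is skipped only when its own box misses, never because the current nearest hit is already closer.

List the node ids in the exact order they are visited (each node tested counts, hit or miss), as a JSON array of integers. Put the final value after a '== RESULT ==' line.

Trace the traversal:
N0 x:[9,29] y:[43/3,77/3] z:[12,50] -> hit [43/3,77/3], descend [12, 18]
  N12 x:[39/2,29] y:[46/3,77/3] z:[19,50] -> hit [39/2,77/3], descend [11, 17]
    N11 x:[26,29] y:[46/3,59/3] z:[19,50] -> miss, prune
    N17 x:[39/2,55/2] y:[61/3,77/3] z:[33,50] -> miss, prune
  N18 x:[9,16] y:[43/3,73/3] z:[12,44] -> hit [43/3,16], descend [7, 22]
    N7 x:[9,16] y:[43/3,49/3] z:[12,35] -> hit [43/3,16], descend [9, 15]
      N9 x:[9,21/2] y:[43/3,49/3] z:[31,35] -> miss, prune
      N15 x:[19/2,16] y:[15,16] z:[12,18] -> hit [15,16], descend [4, 8]
        N4 x:[14,16] y:[15,16] z:[14,17] -> hit [15,16] leaf, test {P10@t=15}
        N8 x:[19/2,12] y:[15,46/3] z:[12,18] -> miss, prune
    N22 x:[21/2,31/2] y:[59/3,73/3] z:[32,44] -> miss, prune

order=[0, 12, 11, 17, 18, 7, 9, 15, 4, 8, 22]  |boxes|=11  |leaves|=1  hit=P10

== RESULT ==
[0, 12, 11, 17, 18, 7, 9, 15, 4, 8, 22]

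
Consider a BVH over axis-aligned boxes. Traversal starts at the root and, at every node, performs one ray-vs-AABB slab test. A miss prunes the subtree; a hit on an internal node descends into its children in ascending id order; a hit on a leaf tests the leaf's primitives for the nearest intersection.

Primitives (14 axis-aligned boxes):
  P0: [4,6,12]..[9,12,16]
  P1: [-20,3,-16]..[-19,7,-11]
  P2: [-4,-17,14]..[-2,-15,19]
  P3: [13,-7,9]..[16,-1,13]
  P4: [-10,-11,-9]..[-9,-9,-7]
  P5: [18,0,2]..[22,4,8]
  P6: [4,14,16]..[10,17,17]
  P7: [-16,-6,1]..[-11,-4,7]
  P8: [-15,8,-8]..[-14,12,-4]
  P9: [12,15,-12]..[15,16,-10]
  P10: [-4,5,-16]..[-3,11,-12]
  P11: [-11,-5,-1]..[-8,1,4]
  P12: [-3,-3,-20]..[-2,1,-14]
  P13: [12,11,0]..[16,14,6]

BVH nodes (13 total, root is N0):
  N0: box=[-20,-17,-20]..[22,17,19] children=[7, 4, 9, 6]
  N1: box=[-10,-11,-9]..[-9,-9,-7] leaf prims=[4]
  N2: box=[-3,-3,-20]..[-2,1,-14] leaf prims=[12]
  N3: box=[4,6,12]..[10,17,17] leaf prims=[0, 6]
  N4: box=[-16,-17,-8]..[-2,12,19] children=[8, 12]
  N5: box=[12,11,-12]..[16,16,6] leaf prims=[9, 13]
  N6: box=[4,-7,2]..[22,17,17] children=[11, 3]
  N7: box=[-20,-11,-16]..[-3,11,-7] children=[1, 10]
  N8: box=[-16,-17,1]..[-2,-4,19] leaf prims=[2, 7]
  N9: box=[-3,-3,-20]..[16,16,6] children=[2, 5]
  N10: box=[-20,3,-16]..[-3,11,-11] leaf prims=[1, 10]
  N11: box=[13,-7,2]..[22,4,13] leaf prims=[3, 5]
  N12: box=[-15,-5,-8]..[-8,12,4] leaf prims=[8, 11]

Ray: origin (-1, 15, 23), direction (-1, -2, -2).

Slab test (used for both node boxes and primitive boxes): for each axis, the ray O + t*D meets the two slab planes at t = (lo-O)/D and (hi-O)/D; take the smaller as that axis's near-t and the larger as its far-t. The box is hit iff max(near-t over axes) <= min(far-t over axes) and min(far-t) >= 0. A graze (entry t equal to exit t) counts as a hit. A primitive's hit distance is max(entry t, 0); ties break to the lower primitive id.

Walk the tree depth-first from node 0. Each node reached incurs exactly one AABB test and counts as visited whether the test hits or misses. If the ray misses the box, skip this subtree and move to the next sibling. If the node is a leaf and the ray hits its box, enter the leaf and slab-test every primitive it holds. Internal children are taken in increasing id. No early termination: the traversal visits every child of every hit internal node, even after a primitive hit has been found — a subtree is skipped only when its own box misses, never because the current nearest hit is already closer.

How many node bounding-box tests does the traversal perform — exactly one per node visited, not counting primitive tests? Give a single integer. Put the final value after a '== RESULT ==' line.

Traverse from the root:
N0 x:[-23,19] y:[-1,16] z:[2,43/2] -> hit [2,16], descend [4, 6, 7, 9]
  N4 x:[1,15] y:[3/2,16] z:[2,31/2] -> hit [2,15], descend [8, 12]
    N8 x:[1,15] y:[19/2,16] z:[2,11] -> hit [19/2,11] leaf, test {P2(miss), P7@t=10}
    N12 x:[7,14] y:[3/2,10] z:[19/2,31/2] -> hit [19/2,10] leaf, test {P8(miss), P11@t=19/2}
  N6 x:[-23,-5] y:[-1,11] z:[3,21/2] -> miss, prune
  N7 x:[2,19] y:[2,13] z:[15,39/2] -> miss, prune
  N9 x:[-17,2] y:[-1/2,9] z:[17/2,43/2] -> miss, prune

Summary -> nodes [0, 4, 8, 12, 6, 7, 9]; box-tests=7; leaf-entries=2; first=P11

== RESULT ==
7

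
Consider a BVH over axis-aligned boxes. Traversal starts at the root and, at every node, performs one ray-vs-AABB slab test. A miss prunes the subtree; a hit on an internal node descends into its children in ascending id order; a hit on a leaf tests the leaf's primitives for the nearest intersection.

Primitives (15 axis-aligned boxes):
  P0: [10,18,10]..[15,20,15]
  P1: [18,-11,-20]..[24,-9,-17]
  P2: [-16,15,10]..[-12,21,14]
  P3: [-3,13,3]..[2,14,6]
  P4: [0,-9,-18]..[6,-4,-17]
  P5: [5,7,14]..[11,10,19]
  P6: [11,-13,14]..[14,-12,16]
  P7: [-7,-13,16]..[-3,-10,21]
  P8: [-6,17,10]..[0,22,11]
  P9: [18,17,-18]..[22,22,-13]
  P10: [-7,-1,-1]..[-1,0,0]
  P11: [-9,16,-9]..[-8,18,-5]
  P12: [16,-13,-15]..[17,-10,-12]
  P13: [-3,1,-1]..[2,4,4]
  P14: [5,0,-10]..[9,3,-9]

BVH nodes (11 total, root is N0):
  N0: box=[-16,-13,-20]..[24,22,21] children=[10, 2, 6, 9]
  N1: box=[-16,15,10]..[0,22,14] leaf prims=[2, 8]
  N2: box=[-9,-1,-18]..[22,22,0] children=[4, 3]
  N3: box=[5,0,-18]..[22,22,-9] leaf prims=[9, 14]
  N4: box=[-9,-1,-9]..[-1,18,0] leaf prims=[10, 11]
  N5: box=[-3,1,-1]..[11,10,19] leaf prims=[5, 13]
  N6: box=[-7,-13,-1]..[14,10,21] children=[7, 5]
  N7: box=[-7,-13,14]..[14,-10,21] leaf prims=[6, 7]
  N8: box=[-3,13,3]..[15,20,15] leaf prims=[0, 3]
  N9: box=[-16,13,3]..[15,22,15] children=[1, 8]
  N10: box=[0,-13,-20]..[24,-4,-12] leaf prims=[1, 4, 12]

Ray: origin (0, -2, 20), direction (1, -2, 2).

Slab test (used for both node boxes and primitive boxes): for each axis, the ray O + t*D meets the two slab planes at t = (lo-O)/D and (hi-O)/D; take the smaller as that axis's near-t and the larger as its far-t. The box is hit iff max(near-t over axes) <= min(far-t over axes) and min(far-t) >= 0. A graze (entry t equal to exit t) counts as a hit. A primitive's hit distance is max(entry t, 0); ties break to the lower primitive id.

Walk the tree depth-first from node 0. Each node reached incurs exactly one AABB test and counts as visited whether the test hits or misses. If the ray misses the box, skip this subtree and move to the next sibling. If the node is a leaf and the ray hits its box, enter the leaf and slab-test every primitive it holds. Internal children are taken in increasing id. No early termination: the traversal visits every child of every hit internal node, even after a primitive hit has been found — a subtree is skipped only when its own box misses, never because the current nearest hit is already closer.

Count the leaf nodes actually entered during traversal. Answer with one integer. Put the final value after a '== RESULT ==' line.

Traverse from the root:
N0 x:[-16,24] y:[-12,11/2] z:[-20,1/2] -> hit [-12,1/2], descend [2, 6, 9, 10]
  N2 x:[-9,22] y:[-12,-1/2] z:[-19,-10] -> miss, prune
  N6 x:[-7,14] y:[-6,11/2] z:[-21/2,1/2] -> hit [-6,1/2], descend [5, 7]
    N5 x:[-3,11] y:[-6,-3/2] z:[-21/2,-1/2] -> miss, prune
    N7 x:[-7,14] y:[4,11/2] z:[-3,1/2] -> miss, prune
  N9 x:[-16,15] y:[-12,-15/2] z:[-17/2,-5/2] -> miss, prune
  N10 x:[0,24] y:[1,11/2] z:[-20,-16] -> miss, prune

7 AABB tests over nodes [0, 2, 6, 5, 7, 9, 10]; 0 leaves entered; closest miss.

== RESULT ==
0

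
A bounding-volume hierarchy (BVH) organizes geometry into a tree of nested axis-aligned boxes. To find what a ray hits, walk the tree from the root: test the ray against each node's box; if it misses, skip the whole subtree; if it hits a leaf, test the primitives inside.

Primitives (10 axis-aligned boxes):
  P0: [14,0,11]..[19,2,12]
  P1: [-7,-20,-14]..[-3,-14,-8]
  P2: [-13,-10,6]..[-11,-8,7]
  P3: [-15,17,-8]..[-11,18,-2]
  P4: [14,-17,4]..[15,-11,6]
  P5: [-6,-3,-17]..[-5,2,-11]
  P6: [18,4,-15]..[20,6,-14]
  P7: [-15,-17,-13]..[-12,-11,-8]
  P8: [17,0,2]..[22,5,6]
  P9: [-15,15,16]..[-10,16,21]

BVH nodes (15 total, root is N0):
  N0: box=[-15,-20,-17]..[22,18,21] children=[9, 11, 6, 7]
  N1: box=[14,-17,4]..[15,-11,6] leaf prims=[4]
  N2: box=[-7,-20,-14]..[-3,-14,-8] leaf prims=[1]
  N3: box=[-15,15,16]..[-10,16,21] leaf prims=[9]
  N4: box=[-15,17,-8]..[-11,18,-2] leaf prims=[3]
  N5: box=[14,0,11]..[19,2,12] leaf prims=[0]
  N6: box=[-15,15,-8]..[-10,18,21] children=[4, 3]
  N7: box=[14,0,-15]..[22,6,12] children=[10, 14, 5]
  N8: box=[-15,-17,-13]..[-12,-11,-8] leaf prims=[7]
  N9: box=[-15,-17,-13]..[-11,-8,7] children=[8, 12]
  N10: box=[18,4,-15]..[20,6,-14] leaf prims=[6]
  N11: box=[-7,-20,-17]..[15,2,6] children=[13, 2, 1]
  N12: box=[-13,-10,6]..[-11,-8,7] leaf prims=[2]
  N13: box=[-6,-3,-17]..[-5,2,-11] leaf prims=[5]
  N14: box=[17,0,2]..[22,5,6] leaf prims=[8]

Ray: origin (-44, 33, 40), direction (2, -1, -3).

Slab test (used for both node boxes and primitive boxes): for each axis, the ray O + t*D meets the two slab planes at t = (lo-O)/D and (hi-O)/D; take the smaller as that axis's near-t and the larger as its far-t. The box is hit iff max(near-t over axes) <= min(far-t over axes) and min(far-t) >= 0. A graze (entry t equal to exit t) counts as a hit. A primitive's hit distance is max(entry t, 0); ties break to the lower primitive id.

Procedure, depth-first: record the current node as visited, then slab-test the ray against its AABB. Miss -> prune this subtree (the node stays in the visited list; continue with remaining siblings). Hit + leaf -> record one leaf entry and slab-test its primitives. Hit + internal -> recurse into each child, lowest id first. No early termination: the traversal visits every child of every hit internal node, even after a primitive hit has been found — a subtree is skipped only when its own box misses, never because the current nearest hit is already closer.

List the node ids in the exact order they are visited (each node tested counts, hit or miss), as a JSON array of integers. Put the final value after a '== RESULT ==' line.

Walk:
N0 x:[29/2,33] y:[15,53] z:[19/3,19] -> hit [15,19], descend [6, 7, 9, 11]
  N6 x:[29/2,17] y:[15,18] z:[19/3,16] -> hit [15,16], descend [3, 4]
    N3 x:[29/2,17] y:[17,18] z:[19/3,8] -> miss, prune
    N4 x:[29/2,33/2] y:[15,16] z:[14,16] -> hit [15,16] leaf, test {P3@t=15}
  N7 x:[29,33] y:[27,33] z:[28/3,55/3] -> miss, prune
  N9 x:[29/2,33/2] y:[41,50] z:[11,53/3] -> miss, prune
  N11 x:[37/2,59/2] y:[31,53] z:[34/3,19] -> miss, prune

Visited [0, 6, 3, 4, 7, 9, 11]. Tests: 7 box, 1 leaf. Nearest: P3.

== RESULT ==
[0, 6, 3, 4, 7, 9, 11]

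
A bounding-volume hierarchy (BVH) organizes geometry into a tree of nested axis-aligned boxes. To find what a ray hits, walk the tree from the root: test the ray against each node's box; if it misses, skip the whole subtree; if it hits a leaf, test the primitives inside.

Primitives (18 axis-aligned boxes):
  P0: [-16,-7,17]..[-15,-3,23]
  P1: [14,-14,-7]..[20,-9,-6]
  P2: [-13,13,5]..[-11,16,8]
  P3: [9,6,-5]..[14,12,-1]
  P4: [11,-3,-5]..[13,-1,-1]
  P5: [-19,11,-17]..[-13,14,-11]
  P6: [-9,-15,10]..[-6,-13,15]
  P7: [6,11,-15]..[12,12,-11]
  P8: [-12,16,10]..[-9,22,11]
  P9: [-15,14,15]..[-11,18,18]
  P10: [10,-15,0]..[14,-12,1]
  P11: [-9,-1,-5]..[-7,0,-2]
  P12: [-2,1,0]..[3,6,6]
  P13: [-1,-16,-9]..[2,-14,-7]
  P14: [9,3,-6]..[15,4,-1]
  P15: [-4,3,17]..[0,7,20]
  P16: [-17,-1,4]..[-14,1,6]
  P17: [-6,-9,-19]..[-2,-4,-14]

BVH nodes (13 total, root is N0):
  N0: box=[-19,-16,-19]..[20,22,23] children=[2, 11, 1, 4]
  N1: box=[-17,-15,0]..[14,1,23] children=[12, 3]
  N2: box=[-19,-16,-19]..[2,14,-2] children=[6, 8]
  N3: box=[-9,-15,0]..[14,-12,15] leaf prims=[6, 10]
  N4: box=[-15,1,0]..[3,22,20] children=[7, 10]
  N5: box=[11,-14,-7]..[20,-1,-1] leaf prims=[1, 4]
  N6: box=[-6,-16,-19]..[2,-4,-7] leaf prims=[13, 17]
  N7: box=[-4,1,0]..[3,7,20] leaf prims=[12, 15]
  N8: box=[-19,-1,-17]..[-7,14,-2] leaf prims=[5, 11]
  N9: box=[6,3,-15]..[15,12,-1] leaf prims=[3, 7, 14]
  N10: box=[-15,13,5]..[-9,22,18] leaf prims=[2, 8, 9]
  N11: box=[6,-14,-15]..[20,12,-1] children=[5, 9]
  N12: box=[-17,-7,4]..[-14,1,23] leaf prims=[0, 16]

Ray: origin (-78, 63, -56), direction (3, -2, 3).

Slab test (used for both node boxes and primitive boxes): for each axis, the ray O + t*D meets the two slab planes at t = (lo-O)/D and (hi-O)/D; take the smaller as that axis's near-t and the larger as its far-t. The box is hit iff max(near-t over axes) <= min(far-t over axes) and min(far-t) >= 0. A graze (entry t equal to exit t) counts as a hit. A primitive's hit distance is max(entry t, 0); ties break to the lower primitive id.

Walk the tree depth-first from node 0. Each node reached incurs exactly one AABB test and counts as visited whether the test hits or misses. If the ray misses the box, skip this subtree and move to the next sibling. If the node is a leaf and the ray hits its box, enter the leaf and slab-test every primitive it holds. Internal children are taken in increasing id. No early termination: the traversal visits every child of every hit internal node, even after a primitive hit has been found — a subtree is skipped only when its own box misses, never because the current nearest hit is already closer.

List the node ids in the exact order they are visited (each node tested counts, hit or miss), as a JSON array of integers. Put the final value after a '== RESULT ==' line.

Walk:
N0 x:[59/3,98/3] y:[41/2,79/2] z:[37/3,79/3] -> hit [41/2,79/3], descend [1, 2, 4, 11]
  N1 x:[61/3,92/3] y:[31,39] z:[56/3,79/3] -> miss, prune
  N2 x:[59/3,80/3] y:[49/2,79/2] z:[37/3,18] -> miss, prune
  N4 x:[21,27] y:[41/2,31] z:[56/3,76/3] -> hit [21,76/3], descend [7, 10]
    N7 x:[74/3,27] y:[28,31] z:[56/3,76/3] -> miss, prune
    N10 x:[21,23] y:[41/2,25] z:[61/3,74/3] -> hit [21,23] leaf, test {P2(miss), P8@t=22, P9(miss)}
  N11 x:[28,98/3] y:[51/2,77/2] z:[41/3,55/3] -> miss, prune

order=[0, 1, 2, 4, 7, 10, 11]  |boxes|=7  |leaves|=1  hit=P8

== RESULT ==
[0, 1, 2, 4, 7, 10, 11]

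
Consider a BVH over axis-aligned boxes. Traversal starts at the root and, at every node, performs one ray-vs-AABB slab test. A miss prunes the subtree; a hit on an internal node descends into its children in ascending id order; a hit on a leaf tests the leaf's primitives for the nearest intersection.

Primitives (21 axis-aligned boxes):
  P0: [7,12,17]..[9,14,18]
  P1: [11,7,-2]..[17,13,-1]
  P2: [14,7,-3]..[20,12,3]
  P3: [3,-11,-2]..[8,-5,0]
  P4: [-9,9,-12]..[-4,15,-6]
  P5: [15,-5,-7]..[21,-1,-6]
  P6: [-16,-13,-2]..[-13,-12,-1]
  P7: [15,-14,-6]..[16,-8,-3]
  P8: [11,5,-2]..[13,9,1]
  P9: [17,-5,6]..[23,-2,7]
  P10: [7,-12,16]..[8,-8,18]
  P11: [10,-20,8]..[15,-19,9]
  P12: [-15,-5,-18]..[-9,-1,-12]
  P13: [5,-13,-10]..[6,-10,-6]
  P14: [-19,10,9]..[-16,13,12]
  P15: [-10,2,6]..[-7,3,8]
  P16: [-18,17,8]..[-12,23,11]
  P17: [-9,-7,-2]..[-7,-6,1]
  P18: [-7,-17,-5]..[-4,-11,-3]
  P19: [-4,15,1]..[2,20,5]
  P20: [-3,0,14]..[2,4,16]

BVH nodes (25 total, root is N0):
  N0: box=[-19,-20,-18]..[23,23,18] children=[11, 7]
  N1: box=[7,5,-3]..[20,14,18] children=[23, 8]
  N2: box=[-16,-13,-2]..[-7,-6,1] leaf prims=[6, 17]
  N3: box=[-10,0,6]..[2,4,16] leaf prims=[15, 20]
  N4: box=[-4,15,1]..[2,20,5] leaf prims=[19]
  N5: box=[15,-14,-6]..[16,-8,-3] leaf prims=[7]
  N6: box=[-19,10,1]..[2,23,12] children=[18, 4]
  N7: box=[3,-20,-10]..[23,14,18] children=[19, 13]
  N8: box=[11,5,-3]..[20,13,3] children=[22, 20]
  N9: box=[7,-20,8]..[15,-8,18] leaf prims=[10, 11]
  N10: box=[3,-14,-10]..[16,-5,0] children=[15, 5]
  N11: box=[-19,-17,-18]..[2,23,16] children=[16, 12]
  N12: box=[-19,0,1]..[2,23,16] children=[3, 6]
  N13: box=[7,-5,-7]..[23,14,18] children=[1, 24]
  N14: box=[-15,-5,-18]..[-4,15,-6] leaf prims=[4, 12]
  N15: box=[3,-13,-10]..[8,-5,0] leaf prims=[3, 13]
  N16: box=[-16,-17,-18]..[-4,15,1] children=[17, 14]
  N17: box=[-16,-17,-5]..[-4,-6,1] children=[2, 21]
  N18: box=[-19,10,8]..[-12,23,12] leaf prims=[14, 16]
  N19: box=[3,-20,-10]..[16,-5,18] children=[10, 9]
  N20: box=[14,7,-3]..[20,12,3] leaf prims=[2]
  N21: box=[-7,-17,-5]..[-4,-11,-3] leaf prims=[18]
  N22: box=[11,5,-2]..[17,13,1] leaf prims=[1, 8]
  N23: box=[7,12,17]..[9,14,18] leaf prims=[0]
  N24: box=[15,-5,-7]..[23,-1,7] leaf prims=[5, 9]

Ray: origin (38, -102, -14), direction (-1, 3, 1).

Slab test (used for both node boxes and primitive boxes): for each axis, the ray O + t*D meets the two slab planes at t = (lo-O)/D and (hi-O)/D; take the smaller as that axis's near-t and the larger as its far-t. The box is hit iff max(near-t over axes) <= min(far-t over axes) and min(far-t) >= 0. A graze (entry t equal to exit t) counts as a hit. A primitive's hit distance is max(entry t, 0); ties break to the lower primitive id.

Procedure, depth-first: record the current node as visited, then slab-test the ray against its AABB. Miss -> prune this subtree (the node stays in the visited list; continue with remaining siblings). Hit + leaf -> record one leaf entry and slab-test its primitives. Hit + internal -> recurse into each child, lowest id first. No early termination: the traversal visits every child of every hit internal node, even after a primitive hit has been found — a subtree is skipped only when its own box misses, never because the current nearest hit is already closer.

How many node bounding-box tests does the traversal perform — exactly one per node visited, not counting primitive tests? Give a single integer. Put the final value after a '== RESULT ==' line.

Walk:
N0 x:[15,57] y:[82/3,125/3] z:[-4,32] -> hit [82/3,32], descend [7, 11]
  N7 x:[15,35] y:[82/3,116/3] z:[4,32] -> hit [82/3,32], descend [13, 19]
    N13 x:[15,31] y:[97/3,116/3] z:[7,32] -> miss, prune
    N19 x:[22,35] y:[82/3,97/3] z:[4,32] -> hit [82/3,32], descend [9, 10]
      N9 x:[23,31] y:[82/3,94/3] z:[22,32] -> hit [82/3,31] leaf, test {P10@t=30, P11(miss)}
      N10 x:[22,35] y:[88/3,97/3] z:[4,14] -> miss, prune
  N11 x:[36,57] y:[85/3,125/3] z:[-4,30] -> miss, prune

Summary -> nodes [0, 7, 13, 19, 9, 10, 11]; box-tests=7; leaf-entries=1; first=P10

== RESULT ==
7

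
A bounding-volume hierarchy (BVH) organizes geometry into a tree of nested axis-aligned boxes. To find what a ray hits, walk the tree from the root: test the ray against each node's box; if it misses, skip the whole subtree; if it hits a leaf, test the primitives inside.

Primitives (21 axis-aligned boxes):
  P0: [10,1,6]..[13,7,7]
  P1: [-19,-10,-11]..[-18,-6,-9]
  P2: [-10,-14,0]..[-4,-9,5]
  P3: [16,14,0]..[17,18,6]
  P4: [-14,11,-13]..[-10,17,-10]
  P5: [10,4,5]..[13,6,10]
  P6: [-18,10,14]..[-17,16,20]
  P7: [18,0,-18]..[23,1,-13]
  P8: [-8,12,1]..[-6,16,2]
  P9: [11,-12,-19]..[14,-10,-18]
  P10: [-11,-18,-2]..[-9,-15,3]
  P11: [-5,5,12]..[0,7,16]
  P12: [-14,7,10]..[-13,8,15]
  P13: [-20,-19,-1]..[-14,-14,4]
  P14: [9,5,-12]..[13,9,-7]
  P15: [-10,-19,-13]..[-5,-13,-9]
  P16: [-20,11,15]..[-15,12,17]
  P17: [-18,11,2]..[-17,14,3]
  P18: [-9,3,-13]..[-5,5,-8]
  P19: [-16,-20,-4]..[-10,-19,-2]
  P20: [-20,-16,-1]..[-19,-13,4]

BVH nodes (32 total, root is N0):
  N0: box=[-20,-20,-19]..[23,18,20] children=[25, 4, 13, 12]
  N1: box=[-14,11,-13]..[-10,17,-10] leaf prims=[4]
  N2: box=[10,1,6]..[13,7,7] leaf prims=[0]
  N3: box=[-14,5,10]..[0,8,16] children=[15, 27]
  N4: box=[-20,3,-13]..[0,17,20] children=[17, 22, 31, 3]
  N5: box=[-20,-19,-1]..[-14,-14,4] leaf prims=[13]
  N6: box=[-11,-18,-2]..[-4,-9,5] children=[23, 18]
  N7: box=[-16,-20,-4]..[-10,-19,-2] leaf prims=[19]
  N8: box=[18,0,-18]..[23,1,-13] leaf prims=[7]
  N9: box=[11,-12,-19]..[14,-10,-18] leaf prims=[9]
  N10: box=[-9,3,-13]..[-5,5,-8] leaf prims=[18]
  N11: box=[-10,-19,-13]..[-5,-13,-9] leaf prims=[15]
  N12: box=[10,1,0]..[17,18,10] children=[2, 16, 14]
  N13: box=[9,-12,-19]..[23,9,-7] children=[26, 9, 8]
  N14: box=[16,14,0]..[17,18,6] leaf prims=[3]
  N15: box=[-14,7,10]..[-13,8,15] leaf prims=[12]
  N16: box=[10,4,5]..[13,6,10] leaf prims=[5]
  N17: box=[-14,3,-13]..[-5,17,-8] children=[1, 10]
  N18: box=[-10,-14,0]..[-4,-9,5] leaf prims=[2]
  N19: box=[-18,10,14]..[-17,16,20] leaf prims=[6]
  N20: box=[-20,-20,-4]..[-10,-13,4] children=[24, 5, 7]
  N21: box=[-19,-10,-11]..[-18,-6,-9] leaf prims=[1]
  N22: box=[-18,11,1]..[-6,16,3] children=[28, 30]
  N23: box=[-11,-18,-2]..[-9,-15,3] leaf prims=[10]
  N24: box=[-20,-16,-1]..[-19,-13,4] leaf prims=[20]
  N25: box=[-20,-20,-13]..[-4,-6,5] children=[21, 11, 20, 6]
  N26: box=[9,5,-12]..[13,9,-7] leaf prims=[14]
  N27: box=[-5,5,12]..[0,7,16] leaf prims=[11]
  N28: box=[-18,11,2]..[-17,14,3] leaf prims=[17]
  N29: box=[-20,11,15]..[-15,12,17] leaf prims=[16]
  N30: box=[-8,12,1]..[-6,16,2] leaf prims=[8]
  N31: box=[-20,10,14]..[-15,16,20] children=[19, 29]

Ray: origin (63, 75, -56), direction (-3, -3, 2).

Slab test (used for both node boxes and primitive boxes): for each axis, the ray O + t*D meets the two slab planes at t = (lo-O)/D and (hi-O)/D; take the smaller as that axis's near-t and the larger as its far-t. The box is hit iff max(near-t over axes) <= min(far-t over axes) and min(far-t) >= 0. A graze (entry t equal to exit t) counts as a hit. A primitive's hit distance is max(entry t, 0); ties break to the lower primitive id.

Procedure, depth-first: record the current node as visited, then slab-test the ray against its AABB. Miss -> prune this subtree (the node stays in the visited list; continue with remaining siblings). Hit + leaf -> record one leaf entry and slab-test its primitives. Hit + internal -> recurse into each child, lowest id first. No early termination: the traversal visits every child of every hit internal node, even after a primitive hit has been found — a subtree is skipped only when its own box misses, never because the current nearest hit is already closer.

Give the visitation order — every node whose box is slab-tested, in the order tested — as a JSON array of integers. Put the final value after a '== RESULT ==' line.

Trace the traversal:
N0 x:[40/3,83/3] y:[19,95/3] z:[37/2,38] -> hit [19,83/3], descend [4, 12, 13, 25]
  N4 x:[21,83/3] y:[58/3,24] z:[43/2,38] -> hit [43/2,24], descend [3, 17, 22, 31]
    N3 x:[21,77/3] y:[67/3,70/3] z:[33,36] -> miss, prune
    N17 x:[68/3,77/3] y:[58/3,24] z:[43/2,24] -> hit [68/3,24], descend [1, 10]
      N1 x:[73/3,77/3] y:[58/3,64/3] z:[43/2,23] -> miss, prune
      N10 x:[68/3,24] y:[70/3,24] z:[43/2,24] -> hit [70/3,24] leaf, test {P18@t=70/3}
    N22 x:[23,27] y:[59/3,64/3] z:[57/2,59/2] -> miss, prune
    N31 x:[26,83/3] y:[59/3,65/3] z:[35,38] -> miss, prune
  N12 x:[46/3,53/3] y:[19,74/3] z:[28,33] -> miss, prune
  N13 x:[40/3,18] y:[22,29] z:[37/2,49/2] -> miss, prune
  N25 x:[67/3,83/3] y:[27,95/3] z:[43/2,61/2] -> hit [27,83/3], descend [6, 11, 20, 21]
    N6 x:[67/3,74/3] y:[28,31] z:[27,61/2] -> miss, prune
    N11 x:[68/3,73/3] y:[88/3,94/3] z:[43/2,47/2] -> miss, prune
    N20 x:[73/3,83/3] y:[88/3,95/3] z:[26,30] -> miss, prune
    N21 x:[27,82/3] y:[27,85/3] z:[45/2,47/2] -> miss, prune

Summary -> nodes [0, 4, 3, 17, 1, 10, 22, 31, 12, 13, 25, 6, 11, 20, 21]; box-tests=15; leaf-entries=1; first=P18

== RESULT ==
[0, 4, 3, 17, 1, 10, 22, 31, 12, 13, 25, 6, 11, 20, 21]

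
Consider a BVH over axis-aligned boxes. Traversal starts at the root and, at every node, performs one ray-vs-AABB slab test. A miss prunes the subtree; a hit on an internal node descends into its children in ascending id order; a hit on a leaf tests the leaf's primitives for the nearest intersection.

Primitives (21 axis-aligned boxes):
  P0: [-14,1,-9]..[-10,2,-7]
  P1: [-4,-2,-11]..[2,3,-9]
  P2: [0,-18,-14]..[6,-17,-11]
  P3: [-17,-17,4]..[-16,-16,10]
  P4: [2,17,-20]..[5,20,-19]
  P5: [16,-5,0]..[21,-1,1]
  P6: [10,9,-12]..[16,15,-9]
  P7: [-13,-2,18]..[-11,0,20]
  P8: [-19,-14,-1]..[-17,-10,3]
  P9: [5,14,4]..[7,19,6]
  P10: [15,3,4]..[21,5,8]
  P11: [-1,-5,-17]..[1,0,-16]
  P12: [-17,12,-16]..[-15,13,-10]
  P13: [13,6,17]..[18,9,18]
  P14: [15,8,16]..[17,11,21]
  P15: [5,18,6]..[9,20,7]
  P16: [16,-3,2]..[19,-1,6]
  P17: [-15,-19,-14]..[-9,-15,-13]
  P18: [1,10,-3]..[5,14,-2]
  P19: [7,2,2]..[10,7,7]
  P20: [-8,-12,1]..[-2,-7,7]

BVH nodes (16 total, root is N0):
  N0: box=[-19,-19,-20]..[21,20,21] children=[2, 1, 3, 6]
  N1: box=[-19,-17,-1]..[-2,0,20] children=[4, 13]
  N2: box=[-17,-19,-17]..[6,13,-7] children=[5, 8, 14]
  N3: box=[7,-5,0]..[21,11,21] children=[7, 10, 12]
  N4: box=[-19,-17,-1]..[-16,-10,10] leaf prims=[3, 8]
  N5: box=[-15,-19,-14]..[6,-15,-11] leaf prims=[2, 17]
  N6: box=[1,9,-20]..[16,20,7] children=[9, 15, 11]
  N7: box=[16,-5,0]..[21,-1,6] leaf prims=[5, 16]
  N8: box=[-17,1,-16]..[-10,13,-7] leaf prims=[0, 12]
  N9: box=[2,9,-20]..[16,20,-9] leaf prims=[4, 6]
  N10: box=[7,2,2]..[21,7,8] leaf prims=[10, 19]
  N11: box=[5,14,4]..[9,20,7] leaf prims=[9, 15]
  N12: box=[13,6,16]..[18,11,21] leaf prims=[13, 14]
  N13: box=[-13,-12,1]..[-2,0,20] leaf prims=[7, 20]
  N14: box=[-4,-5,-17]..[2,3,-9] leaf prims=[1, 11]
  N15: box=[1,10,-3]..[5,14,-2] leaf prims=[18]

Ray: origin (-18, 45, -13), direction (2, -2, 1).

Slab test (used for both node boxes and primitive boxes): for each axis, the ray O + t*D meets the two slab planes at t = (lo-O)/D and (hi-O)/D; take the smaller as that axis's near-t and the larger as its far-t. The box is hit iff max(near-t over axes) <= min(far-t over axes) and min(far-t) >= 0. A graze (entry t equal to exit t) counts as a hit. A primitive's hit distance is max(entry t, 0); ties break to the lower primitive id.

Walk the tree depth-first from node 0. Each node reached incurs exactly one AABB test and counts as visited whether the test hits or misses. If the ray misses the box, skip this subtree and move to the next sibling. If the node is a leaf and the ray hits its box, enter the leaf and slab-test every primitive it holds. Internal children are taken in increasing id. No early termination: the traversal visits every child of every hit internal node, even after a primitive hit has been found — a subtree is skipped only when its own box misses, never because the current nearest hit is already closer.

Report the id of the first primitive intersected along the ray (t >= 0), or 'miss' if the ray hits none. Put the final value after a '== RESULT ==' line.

Trace the traversal:
N0 x:[-1/2,39/2] y:[25/2,32] z:[-7,34] -> hit [25/2,39/2], descend [1, 2, 3, 6]
  N1 x:[-1/2,8] y:[45/2,31] z:[12,33] -> miss, prune
  N2 x:[1/2,12] y:[16,32] z:[-4,6] -> miss, prune
  N3 x:[25/2,39/2] y:[17,25] z:[13,34] -> hit [17,39/2], descend [7, 10, 12]
    N7 x:[17,39/2] y:[23,25] z:[13,19] -> miss, prune
    N10 x:[25/2,39/2] y:[19,43/2] z:[15,21] -> hit [19,39/2] leaf, test {P10(miss), P19(miss)}
    N12 x:[31/2,18] y:[17,39/2] z:[29,34] -> miss, prune
  N6 x:[19/2,17] y:[25/2,18] z:[-7,20] -> hit [25/2,17], descend [9, 11, 15]
    N9 x:[10,17] y:[25/2,18] z:[-7,4] -> miss, prune
    N11 x:[23/2,27/2] y:[25/2,31/2] z:[17,20] -> miss, prune
    N15 x:[19/2,23/2] y:[31/2,35/2] z:[10,11] -> miss, prune

Summary -> nodes [0, 1, 2, 3, 7, 10, 12, 6, 9, 11, 15]; box-tests=11; leaf-entries=1; first=miss

== RESULT ==
miss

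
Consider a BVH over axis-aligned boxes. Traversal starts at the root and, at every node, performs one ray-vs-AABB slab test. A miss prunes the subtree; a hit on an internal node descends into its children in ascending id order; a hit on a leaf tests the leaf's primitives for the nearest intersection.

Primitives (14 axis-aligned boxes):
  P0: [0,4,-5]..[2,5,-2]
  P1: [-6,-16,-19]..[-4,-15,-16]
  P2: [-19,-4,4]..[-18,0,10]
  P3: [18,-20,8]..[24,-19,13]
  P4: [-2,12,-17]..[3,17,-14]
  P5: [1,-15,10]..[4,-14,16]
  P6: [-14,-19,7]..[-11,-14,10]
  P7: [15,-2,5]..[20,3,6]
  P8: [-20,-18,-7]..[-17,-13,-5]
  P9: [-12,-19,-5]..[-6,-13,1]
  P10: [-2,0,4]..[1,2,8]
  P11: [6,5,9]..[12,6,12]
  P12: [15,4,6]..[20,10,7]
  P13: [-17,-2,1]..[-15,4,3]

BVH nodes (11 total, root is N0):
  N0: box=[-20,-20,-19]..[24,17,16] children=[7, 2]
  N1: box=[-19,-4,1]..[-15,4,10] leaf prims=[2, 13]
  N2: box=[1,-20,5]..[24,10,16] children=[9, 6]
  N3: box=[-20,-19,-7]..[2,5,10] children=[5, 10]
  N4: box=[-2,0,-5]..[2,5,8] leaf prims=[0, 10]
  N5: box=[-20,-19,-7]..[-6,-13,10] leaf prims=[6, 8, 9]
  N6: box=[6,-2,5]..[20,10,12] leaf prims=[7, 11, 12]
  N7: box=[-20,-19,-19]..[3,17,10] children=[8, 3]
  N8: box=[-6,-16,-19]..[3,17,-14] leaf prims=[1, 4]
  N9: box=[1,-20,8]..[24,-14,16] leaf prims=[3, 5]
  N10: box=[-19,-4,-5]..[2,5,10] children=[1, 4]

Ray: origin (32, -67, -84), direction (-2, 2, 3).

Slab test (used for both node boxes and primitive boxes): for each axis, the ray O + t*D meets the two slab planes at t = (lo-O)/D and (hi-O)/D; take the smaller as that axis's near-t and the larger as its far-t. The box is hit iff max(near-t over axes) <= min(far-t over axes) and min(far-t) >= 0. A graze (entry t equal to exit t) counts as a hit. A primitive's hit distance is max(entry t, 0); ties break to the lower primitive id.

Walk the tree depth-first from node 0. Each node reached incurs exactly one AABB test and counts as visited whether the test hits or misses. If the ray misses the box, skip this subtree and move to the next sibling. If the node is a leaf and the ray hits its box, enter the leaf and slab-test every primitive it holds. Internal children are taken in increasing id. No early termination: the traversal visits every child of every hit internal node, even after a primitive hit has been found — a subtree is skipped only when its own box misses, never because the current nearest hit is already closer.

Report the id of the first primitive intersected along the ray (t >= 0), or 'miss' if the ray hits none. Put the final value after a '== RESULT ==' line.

Trace the traversal:
N0 x:[4,26] y:[47/2,42] z:[65/3,100/3] -> hit [47/2,26], descend [2, 7]
  N2 x:[4,31/2] y:[47/2,77/2] z:[89/3,100/3] -> miss, prune
  N7 x:[29/2,26] y:[24,42] z:[65/3,94/3] -> hit [24,26], descend [3, 8]
    N3 x:[15,26] y:[24,36] z:[77/3,94/3] -> hit [77/3,26], descend [5, 10]
      N5 x:[19,26] y:[24,27] z:[77/3,94/3] -> hit [77/3,26] leaf, test {P6(miss), P8@t=77/3, P9(miss)}
      N10 x:[15,51/2] y:[63/2,36] z:[79/3,94/3] -> miss, prune
    N8 x:[29/2,19] y:[51/2,42] z:[65/3,70/3] -> miss, prune

7 AABB tests over nodes [0, 2, 7, 3, 5, 10, 8]; 1 leaf entered; closest P8.

== RESULT ==
8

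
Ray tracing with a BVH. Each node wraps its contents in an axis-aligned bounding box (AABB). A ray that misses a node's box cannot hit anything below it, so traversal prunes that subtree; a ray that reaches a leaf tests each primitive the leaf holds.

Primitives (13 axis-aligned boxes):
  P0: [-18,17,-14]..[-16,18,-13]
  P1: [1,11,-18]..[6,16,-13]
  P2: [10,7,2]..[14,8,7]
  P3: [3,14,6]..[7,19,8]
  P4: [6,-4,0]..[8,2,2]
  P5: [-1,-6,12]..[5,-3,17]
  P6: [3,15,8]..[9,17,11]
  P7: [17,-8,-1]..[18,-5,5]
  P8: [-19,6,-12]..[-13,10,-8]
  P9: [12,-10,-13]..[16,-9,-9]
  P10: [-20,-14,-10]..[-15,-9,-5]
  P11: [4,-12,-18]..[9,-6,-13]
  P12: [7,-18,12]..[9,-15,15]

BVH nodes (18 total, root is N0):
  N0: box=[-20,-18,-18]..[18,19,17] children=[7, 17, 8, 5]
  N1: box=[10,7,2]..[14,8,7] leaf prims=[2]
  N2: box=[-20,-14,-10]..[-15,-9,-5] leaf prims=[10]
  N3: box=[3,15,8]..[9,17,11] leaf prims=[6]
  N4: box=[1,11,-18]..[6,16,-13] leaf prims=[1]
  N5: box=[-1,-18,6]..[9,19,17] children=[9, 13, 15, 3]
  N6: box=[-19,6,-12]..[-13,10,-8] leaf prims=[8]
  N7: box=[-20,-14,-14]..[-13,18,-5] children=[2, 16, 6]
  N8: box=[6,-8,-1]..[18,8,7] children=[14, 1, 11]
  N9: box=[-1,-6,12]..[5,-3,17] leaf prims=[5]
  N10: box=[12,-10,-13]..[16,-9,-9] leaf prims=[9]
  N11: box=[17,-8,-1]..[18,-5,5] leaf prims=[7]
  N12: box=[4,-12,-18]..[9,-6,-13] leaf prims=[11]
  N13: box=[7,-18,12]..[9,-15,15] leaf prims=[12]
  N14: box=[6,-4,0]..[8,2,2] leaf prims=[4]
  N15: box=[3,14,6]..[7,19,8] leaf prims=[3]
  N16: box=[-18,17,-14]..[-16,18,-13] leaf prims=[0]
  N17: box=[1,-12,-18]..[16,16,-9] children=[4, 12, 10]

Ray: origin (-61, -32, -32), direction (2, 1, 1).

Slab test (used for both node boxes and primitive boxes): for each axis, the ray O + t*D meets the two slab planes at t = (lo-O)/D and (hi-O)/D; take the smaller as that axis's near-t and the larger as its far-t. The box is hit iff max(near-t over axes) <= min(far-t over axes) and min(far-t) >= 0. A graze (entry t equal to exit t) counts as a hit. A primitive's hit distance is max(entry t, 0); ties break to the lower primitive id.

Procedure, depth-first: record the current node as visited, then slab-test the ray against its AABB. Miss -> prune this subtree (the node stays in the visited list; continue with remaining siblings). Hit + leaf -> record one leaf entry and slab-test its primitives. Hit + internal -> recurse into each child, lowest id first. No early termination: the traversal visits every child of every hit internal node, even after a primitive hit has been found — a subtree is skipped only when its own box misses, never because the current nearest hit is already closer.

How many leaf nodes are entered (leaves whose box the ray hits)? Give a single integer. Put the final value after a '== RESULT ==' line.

Walk:
N0 x:[41/2,79/2] y:[14,51] z:[14,49] -> hit [41/2,79/2], descend [5, 7, 8, 17]
  N5 x:[30,35] y:[14,51] z:[38,49] -> miss, prune
  N7 x:[41/2,24] y:[18,50] z:[18,27] -> hit [41/2,24], descend [2, 6, 16]
    N2 x:[41/2,23] y:[18,23] z:[22,27] -> hit [22,23] leaf, test {P10@t=22}
    N6 x:[21,24] y:[38,42] z:[20,24] -> miss, prune
    N16 x:[43/2,45/2] y:[49,50] z:[18,19] -> miss, prune
  N8 x:[67/2,79/2] y:[24,40] z:[31,39] -> hit [67/2,39], descend [1, 11, 14]
    N1 x:[71/2,75/2] y:[39,40] z:[34,39] -> miss, prune
    N11 x:[39,79/2] y:[24,27] z:[31,37] -> miss, prune
    N14 x:[67/2,69/2] y:[28,34] z:[32,34] -> hit [67/2,34] leaf, test {P4@t=67/2}
  N17 x:[31,77/2] y:[20,48] z:[14,23] -> miss, prune

order=[0, 5, 7, 2, 6, 16, 8, 1, 11, 14, 17]  |boxes|=11  |leaves|=2  hit=P10

== RESULT ==
2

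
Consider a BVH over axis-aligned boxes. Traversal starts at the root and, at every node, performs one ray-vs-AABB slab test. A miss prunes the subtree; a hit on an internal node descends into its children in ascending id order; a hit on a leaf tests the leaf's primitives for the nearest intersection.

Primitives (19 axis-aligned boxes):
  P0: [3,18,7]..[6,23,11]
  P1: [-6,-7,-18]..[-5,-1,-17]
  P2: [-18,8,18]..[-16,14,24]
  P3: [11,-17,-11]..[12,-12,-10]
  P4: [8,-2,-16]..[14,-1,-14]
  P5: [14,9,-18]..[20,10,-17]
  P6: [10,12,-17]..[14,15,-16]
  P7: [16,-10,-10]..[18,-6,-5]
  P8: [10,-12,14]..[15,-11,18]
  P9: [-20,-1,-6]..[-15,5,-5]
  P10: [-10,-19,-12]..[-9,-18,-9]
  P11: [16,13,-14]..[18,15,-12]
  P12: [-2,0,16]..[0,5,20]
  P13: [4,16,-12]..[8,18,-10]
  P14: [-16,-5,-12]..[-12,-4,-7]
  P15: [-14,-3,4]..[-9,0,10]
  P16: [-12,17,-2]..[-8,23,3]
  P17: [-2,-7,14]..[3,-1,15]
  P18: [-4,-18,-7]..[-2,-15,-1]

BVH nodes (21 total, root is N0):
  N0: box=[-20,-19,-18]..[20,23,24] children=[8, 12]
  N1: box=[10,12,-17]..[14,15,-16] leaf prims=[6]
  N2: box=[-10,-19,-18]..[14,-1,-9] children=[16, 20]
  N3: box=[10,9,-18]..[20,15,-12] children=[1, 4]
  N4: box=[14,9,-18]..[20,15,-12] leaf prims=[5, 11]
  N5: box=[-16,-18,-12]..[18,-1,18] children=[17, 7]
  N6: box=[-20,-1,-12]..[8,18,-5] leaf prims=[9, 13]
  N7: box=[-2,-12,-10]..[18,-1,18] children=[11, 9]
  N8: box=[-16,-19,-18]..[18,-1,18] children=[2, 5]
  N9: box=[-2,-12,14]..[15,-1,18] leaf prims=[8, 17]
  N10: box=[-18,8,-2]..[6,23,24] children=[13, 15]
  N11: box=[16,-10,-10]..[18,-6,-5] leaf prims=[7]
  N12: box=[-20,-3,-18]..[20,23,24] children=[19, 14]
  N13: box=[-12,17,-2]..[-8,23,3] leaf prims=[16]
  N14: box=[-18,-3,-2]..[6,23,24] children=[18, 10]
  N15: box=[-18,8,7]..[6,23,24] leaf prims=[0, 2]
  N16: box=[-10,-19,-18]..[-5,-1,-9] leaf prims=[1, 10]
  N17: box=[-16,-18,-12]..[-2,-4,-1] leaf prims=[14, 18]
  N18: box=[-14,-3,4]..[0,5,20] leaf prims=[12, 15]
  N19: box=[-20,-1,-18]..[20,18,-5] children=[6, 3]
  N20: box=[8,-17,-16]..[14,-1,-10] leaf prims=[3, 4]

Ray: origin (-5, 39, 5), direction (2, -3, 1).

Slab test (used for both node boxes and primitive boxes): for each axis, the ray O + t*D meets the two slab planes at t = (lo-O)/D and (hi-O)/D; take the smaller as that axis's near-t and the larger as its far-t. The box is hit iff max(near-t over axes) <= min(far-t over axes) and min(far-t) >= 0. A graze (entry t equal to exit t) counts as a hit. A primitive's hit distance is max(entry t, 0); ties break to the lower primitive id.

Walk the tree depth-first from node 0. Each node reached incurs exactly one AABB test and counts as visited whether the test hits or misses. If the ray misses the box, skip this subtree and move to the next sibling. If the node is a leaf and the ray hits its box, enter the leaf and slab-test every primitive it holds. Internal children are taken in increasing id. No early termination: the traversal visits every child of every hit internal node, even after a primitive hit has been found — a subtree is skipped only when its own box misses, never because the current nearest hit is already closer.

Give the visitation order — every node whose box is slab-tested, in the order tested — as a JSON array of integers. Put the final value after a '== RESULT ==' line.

Traverse from the root:
N0 x:[-15/2,25/2] y:[16/3,58/3] z:[-23,19] -> hit [16/3,25/2], descend [8, 12]
  N8 x:[-11/2,23/2] y:[40/3,58/3] z:[-23,13] -> miss, prune
  N12 x:[-15/2,25/2] y:[16/3,14] z:[-23,19] -> hit [16/3,25/2], descend [14, 19]
    N14 x:[-13/2,11/2] y:[16/3,14] z:[-7,19] -> hit [16/3,11/2], descend [10, 18]
      N10 x:[-13/2,11/2] y:[16/3,31/3] z:[-7,19] -> hit [16/3,11/2], descend [13, 15]
        N13 x:[-7/2,-3/2] y:[16/3,22/3] z:[-7,-2] -> miss, prune
        N15 x:[-13/2,11/2] y:[16/3,31/3] z:[2,19] -> hit [16/3,11/2] leaf, test {P0@t=16/3, P2(miss)}
      N18 x:[-9/2,5/2] y:[34/3,14] z:[-1,15] -> miss, prune
    N19 x:[-15/2,25/2] y:[7,40/3] z:[-23,-10] -> miss, prune

Visited [0, 8, 12, 14, 10, 13, 15, 18, 19]. Tests: 9 box, 1 leaf. Nearest: P0.

== RESULT ==
[0, 8, 12, 14, 10, 13, 15, 18, 19]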